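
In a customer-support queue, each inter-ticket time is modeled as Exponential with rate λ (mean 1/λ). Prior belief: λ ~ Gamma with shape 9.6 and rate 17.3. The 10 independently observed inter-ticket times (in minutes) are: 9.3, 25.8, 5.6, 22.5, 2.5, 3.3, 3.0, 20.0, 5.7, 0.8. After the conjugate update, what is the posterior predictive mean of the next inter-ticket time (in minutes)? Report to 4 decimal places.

With a Gamma(shape α, rate β) prior on the exponential rate λ, the posterior after n observations with total T = Σxᵢ is Gamma(α+n, β+T).
Sum of observations T = 98.5 minutes; n = 10.
Posterior: Gamma(9.6+10, 17.3+98.5) = Gamma(19.6, 115.8).
The predictive distribution for the next observation is Lomax; its mean is β/(α−1) = 115.8/18.6 = 6.2258.

6.2258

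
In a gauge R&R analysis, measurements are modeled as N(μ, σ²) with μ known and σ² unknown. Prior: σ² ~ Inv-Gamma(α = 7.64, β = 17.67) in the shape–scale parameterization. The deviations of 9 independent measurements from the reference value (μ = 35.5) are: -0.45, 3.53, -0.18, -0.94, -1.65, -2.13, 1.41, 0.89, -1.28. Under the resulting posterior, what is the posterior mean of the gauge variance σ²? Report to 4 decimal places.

With known mean μ and an Inverse-Gamma(α, β) prior on σ², the Normal likelihood is conjugate: posterior is Inv-Gamma(α + n/2, β + Σ(xᵢ−μ)²/2).
Σ(xᵢ−μ)² = (-0.45)² + (3.53)² + (-0.18)² + (-0.94)² + (-1.65)² + (-2.13)² + (1.41)² + (0.89)² + (-1.28)² = 25.2574.
Posterior: Inv-Gamma(7.64 + 9/2, 17.67 + 25.2574/2) = Inv-Gamma(12.14, 30.29870).
E[σ²|data] = β/(α−1) = 30.29870/11.14 = 2.7198.

2.7198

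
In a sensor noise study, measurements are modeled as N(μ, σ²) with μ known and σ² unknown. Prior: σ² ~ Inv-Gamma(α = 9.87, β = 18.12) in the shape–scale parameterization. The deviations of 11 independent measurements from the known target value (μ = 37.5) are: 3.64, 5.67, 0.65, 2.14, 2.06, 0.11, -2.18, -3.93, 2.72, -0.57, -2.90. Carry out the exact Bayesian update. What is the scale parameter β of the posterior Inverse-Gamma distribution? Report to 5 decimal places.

63.61345

With known mean μ and an Inverse-Gamma(α, β) prior on σ², the Normal likelihood is conjugate: posterior is Inv-Gamma(α + n/2, β + Σ(xᵢ−μ)²/2).
Σ(xᵢ−μ)² = (3.64)² + (5.67)² + (0.65)² + (2.14)² + (2.06)² + (0.11)² + (-2.18)² + (-3.93)² + (2.72)² + (-0.57)² + (-2.90)² = 90.9869.
Posterior: Inv-Gamma(9.87 + 11/2, 18.12 + 90.9869/2) = Inv-Gamma(15.37, 63.61345).
Posterior β = 63.61345.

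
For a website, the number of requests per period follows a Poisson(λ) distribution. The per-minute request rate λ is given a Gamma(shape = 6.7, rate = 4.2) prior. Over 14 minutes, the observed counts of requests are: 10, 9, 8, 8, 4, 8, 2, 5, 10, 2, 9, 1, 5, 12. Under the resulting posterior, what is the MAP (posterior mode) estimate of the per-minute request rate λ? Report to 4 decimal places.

With a Gamma(shape α, rate β) prior, the Poisson likelihood is conjugate: the posterior is Gamma(α + ΣXᵢ, β + n).
Sum of counts S = 93 over n = 14 minutes.
Posterior: Gamma(α+S, β+n) = Gamma(6.7+93, 4.2+14) = Gamma(99.7, 18.2).
Mode of Gamma(α,β) for α≥1 is (α−1)/β = 98.7/18.2 = 5.4231.

5.4231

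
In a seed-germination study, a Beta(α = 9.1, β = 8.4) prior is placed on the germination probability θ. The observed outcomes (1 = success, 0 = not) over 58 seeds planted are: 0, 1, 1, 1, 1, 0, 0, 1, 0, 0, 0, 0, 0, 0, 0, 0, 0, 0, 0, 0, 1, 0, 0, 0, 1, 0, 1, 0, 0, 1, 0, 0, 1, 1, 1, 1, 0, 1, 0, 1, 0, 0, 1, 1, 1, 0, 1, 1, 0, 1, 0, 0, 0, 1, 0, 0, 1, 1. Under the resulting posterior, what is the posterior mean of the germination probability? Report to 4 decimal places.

The Beta prior is conjugate to a Binomial/Bernoulli likelihood; the update adds successes to α and failures to β.
Posterior: Beta(α+k, β+n−k) = Beta(9.1+24, 8.4+34) = Beta(33.1, 42.4).
Posterior mean = α/(α+β) = 33.1/75.5 = 0.4384.

0.4384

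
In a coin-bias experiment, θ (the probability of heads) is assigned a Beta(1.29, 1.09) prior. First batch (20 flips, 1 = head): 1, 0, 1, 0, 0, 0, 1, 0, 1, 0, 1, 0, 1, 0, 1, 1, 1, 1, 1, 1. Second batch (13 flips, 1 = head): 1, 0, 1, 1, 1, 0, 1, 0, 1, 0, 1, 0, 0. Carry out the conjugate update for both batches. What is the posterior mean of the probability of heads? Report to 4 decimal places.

0.5735

The Beta prior is conjugate to a Binomial/Bernoulli likelihood; the update adds successes to α and failures to β.
After batch 1: Beta(1.29+12, 1.09+8) = Beta(13.29, 9.09).
After batch 2: Beta(13.29+7, 9.09+6) = Beta(20.29, 15.09).
Posterior mean = α/(α+β) = 20.29/35.38 = 0.5735.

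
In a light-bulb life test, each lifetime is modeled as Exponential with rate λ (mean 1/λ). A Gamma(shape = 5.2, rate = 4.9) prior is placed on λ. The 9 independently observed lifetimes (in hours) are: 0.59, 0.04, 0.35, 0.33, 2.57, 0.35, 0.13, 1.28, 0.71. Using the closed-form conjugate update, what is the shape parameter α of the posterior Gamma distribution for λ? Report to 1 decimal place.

14.2

With a Gamma(shape α, rate β) prior on the exponential rate λ, the posterior after n observations with total T = Σxᵢ is Gamma(α+n, β+T).
Sum of observations T = 6.35 hours; n = 9.
Posterior: Gamma(5.2+9, 4.9+6.35) = Gamma(14.2, 11.25).
Posterior α = 14.2.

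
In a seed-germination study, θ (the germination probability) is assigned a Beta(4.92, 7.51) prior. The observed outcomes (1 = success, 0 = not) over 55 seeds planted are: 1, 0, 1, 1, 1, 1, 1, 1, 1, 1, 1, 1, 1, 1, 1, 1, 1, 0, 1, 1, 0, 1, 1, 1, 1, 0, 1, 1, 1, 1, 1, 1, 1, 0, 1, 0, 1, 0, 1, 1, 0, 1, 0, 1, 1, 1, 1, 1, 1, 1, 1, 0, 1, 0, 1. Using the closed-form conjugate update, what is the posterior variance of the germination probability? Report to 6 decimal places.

The Beta prior is conjugate to a Binomial/Bernoulli likelihood; the update adds successes to α and failures to β.
Posterior: Beta(α+k, β+n−k) = Beta(4.92+44, 7.51+11) = Beta(48.92, 18.51).
Var = αβ/((α+β)²(α+β+1)) = 48.92·18.51/(67.43²·68.43) = 0.002910.

0.002910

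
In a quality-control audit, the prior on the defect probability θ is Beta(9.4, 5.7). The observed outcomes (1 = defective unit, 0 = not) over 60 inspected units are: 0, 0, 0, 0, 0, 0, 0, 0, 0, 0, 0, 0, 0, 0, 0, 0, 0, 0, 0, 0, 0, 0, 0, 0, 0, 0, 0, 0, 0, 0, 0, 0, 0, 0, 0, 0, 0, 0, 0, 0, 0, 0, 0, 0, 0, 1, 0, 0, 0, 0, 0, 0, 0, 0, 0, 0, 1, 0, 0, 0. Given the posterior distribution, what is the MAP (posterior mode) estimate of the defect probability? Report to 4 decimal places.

The Beta prior is conjugate to a Binomial/Bernoulli likelihood; the update adds successes to α and failures to β.
Posterior: Beta(α+k, β+n−k) = Beta(9.4+2, 5.7+58) = Beta(11.4, 63.7).
Mode of Beta(a,b) for a,b>1 is (a−1)/(a+b−2) = 10.4/73.1 = 0.1423.

0.1423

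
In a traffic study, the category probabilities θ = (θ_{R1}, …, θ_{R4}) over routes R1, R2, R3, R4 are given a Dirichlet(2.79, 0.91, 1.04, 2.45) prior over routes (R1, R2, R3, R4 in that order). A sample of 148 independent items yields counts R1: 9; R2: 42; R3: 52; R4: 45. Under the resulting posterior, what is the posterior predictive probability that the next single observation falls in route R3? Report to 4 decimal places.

The Dirichlet prior is conjugate to the Multinomial likelihood: each posterior αⱼ = prior αⱼ + observed count nⱼ.
Posterior concentration: (11.79, 42.91, 53.04, 47.45), total = 155.19.
P(next = R3 | data) = α_{R3}/Σα = 0.3418.

0.3418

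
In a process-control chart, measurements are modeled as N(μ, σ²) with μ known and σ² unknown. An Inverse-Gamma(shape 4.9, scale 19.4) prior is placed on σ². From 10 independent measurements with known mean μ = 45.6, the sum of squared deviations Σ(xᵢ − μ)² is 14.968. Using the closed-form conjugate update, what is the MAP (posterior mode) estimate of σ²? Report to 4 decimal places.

With known mean μ and an Inverse-Gamma(α, β) prior on σ², the Normal likelihood is conjugate: posterior is Inv-Gamma(α + n/2, β + Σ(xᵢ−μ)²/2).
Posterior: Inv-Gamma(4.9 + 10/2, 19.4 + 14.968/2) = Inv-Gamma(9.90, 26.8840).
Mode = β/(α+1) = 26.8840/10.90 = 2.4664.

2.4664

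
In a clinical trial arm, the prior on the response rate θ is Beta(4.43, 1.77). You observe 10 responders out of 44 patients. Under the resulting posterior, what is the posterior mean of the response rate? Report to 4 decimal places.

The Beta prior is conjugate to a Binomial/Bernoulli likelihood; the update adds successes to α and failures to β.
Posterior: Beta(α+k, β+n−k) = Beta(4.43+10, 1.77+34) = Beta(14.43, 35.77).
Posterior mean = α/(α+β) = 14.43/50.20 = 0.2875.

0.2875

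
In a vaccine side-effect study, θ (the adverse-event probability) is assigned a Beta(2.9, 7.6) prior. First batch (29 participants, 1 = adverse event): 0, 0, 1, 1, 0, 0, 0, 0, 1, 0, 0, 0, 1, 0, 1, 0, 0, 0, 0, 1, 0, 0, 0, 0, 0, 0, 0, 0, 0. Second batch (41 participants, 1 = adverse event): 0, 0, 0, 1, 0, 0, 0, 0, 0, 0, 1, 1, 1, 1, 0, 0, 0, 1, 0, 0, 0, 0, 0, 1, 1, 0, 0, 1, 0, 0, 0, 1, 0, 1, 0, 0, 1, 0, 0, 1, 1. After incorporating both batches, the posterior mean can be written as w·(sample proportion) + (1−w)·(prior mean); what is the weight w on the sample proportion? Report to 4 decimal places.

0.8696

The Beta prior is conjugate to a Binomial/Bernoulli likelihood; the update adds successes to α and failures to β.
Total number of participants: n = 29 + 41 = 70.
Posterior mean = (α₀+k)/(α₀+β₀+n) = [n/(α₀+β₀+n)]·(k/n) + [(α₀+β₀)/(α₀+β₀+n)]·α₀/(α₀+β₀), so only n and the prior enter the weight.
The weight on the data is w = n/(α₀+β₀+n) = 70/(2.9+7.6+70) = 70/80.5 = 0.8696.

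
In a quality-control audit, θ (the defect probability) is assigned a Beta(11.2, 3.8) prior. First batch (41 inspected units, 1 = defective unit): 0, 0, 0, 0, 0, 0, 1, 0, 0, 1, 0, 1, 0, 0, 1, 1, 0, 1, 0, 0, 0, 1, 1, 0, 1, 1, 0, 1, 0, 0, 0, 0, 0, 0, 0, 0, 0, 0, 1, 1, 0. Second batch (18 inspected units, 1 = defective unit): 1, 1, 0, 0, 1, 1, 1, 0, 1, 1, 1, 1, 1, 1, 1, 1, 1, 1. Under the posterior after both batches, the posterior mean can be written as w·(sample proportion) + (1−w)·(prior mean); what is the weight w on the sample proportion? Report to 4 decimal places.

The Beta prior is conjugate to a Binomial/Bernoulli likelihood; the update adds successes to α and failures to β.
Total number of inspected units: n = 41 + 18 = 59.
Posterior mean = (α₀+k)/(α₀+β₀+n) = [n/(α₀+β₀+n)]·(k/n) + [(α₀+β₀)/(α₀+β₀+n)]·α₀/(α₀+β₀), so only n and the prior enter the weight.
The weight on the data is w = n/(α₀+β₀+n) = 59/(11.2+3.8+59) = 59/74.0 = 0.7973.

0.7973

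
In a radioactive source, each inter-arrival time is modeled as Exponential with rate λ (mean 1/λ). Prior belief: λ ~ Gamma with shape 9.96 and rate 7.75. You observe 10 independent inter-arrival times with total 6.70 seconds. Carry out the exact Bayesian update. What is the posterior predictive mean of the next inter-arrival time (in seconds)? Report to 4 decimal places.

0.7621

With a Gamma(shape α, rate β) prior on the exponential rate λ, the posterior after n observations with total T = Σxᵢ is Gamma(α+n, β+T).
Posterior: Gamma(9.96+10, 7.75+6.70) = Gamma(19.96, 14.45).
The predictive distribution for the next observation is Lomax; its mean is β/(α−1) = 14.45/18.96 = 0.7621.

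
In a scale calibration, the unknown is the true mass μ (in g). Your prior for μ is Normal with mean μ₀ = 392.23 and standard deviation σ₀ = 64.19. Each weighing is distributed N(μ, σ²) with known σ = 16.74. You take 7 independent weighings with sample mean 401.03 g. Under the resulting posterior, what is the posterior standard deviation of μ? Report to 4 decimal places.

For Normal data with known variance σ², a Normal(μ₀, σ₀²) prior on μ is conjugate. Posterior precision = 1/σ₀² + n/σ²; posterior mean is the precision-weighted average of μ₀ and x̄.
σ₀² = 64.19² = 4120.3561, σ² = 16.74² = 280.2276; σ² + n·σ₀² = 280.2276 + 7·4120.3561 = 29122.7203.
Posterior precision = 1/σ₀² + n/σ² = 1/4120.3561 + 7/280.2276 = (σ² + n·σ₀²)/(σ₀²σ²) = 29122.7203/(4120.3561·280.2276); posterior variance σₙ² = σ₀²σ²/(σ² + n·σ₀²) = 4120.3561·280.2276/29122.7203 = 39.647309.
Posterior SD = √σₙ² = √(4120.3561·280.2276/29122.7203) = 6.2966.

6.2966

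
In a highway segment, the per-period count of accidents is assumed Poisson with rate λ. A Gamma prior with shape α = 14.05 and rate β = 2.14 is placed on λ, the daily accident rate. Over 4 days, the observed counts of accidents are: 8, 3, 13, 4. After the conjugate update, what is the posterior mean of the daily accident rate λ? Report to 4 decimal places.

6.8485

With a Gamma(shape α, rate β) prior, the Poisson likelihood is conjugate: the posterior is Gamma(α + ΣXᵢ, β + n).
Sum of counts S = 28 over n = 4 days.
Posterior: Gamma(α+S, β+n) = Gamma(14.05+28, 2.14+4) = Gamma(42.05, 6.14).
Posterior mean = α/β = 42.05/6.14 = 6.8485.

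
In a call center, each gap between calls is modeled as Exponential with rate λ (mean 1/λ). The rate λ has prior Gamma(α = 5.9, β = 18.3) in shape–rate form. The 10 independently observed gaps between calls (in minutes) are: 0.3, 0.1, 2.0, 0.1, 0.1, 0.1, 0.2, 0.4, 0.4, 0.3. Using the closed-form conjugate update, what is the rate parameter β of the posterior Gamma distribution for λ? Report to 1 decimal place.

22.3

With a Gamma(shape α, rate β) prior on the exponential rate λ, the posterior after n observations with total T = Σxᵢ is Gamma(α+n, β+T).
Sum of observations T = 4.0 minutes; n = 10.
Posterior: Gamma(5.9+10, 18.3+4.0) = Gamma(15.9, 22.3).
Posterior β = 22.3.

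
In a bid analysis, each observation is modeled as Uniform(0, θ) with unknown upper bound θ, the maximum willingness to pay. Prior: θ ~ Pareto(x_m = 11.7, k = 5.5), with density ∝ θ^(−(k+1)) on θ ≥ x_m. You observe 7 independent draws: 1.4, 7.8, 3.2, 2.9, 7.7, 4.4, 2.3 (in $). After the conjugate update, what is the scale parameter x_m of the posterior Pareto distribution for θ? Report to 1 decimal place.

A Pareto(scale x_m, shape k) prior on the upper bound θ of Uniform(0, θ) is conjugate: posterior is Pareto(max(x_m, max xᵢ), k + n).
Sample maximum = 7.8; prior scale x_m = 11.7 → posterior scale = max = 11.7.
Posterior shape = 5.5 + 7 = 12.5.
Posterior scale x_m = 11.7.

11.7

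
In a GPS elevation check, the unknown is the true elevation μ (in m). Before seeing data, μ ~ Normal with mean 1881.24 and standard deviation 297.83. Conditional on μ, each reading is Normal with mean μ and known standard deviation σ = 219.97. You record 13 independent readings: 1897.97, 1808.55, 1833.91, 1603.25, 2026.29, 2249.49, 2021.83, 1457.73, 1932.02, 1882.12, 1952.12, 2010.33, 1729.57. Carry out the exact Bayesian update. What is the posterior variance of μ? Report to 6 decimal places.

For Normal data with known variance σ², a Normal(μ₀, σ₀²) prior on μ is conjugate. Posterior precision = 1/σ₀² + n/σ²; posterior mean is the precision-weighted average of μ₀ and x̄.
σ₀² = 297.83² = 88702.7089, σ² = 219.97² = 48386.8009; σ² + n·σ₀² = 48386.8009 + 13·88702.7089 = 1201522.0166.
Posterior precision = 1/σ₀² + n/σ² = 1/88702.7089 + 13/48386.8009 = (σ² + n·σ₀²)/(σ₀²σ²) = 1201522.0166/(88702.7089·48386.8009); posterior variance σₙ² = σ₀²σ²/(σ² + n·σ₀²) = 88702.7089·48386.8009/1201522.0166 = 3572.169511.

3572.169511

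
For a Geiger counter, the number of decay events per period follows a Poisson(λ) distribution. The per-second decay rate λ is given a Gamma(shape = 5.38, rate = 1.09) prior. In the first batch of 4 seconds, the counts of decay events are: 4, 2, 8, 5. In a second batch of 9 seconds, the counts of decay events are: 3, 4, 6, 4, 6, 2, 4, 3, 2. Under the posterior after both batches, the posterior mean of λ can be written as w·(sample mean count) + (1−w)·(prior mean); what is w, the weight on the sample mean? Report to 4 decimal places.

With a Gamma(shape α, rate β) prior, the Poisson likelihood is conjugate: the posterior is Gamma(α + ΣXᵢ, β + n).
Total number of seconds: n = 4 + 9 = 13.
Posterior mean = (α₀+S)/(β₀+n) = [n/(β₀+n)]·(S/n) + [β₀/(β₀+n)]·(α₀/β₀), so only n and β₀ enter the weight.
Weight on data w = n/(β₀+n) = 13/(1.09+13) = 13/14.09 = 0.9226.

0.9226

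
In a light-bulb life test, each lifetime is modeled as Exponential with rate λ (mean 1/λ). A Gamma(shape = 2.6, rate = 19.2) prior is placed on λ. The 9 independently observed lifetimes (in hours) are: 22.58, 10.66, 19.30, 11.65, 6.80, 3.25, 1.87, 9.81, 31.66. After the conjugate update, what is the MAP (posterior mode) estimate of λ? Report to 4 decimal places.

0.0775

With a Gamma(shape α, rate β) prior on the exponential rate λ, the posterior after n observations with total T = Σxᵢ is Gamma(α+n, β+T).
Sum of observations T = 117.58 hours; n = 9.
Posterior: Gamma(2.6+9, 19.2+117.58) = Gamma(11.6, 136.78).
Mode = (α−1)/β = 0.0775.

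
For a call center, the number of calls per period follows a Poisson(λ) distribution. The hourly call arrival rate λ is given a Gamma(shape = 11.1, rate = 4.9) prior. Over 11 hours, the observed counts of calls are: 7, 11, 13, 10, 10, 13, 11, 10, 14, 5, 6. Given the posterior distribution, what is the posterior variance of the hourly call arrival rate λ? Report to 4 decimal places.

With a Gamma(shape α, rate β) prior, the Poisson likelihood is conjugate: the posterior is Gamma(α + ΣXᵢ, β + n).
Sum of counts S = 110 over n = 11 hours.
Posterior: Gamma(α+S, β+n) = Gamma(11.1+110, 4.9+11) = Gamma(121.1, 15.9).
Var = α/β² = 121.1/15.9² = 0.4790.

0.4790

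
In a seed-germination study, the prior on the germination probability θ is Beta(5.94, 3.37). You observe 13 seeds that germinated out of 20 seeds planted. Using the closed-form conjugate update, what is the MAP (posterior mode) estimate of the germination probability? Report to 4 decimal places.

The Beta prior is conjugate to a Binomial/Bernoulli likelihood; the update adds successes to α and failures to β.
Posterior: Beta(α+k, β+n−k) = Beta(5.94+13, 3.37+7) = Beta(18.94, 10.37).
Mode of Beta(a,b) for a,b>1 is (a−1)/(a+b−2) = 17.94/27.31 = 0.6569.

0.6569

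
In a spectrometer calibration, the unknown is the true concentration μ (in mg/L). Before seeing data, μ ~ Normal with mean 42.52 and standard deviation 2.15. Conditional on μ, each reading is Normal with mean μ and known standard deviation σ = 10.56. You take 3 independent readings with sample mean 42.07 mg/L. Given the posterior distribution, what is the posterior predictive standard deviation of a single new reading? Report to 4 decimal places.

For Normal data with known variance σ², a Normal(μ₀, σ₀²) prior on μ is conjugate. Posterior precision = 1/σ₀² + n/σ²; posterior mean is the precision-weighted average of μ₀ and x̄.
σ₀² = 2.15² = 4.6225, σ² = 10.56² = 111.5136; σ² + n·σ₀² = 111.5136 + 3·4.6225 = 125.3811.
Posterior precision = 1/σ₀² + n/σ² = 1/4.6225 + 3/111.5136 = (σ² + n·σ₀²)/(σ₀²σ²) = 125.3811/(4.6225·111.5136); posterior variance σₙ² = σ₀²σ²/(σ² + n·σ₀²) = 4.6225·111.5136/125.3811 = 4.111239.
Predictive variance for one new observation = σₙ² + σ² = 4.6225·111.5136/125.3811 + 111.5136 = σ²·(σ₀² + 125.3811)/125.3811 = 111.5136·130.0036/125.3811 = 115.624839; SD = √(111.5136·130.0036/125.3811) = 10.7529.

10.7529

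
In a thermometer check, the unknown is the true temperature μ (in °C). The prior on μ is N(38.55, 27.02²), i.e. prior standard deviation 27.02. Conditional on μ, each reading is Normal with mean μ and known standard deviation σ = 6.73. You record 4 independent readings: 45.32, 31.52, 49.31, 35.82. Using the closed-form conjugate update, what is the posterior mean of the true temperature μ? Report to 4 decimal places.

For Normal data with known variance σ², a Normal(μ₀, σ₀²) prior on μ is conjugate. Posterior precision = 1/σ₀² + n/σ²; posterior mean is the precision-weighted average of μ₀ and x̄.
Σxᵢ = 45.32 + 31.52 + 49.31 + 35.82 = 161.97, so n·x̄ = 161.97.
σ₀² = 27.02² = 730.0804, σ² = 6.73² = 45.2929; σ² + n·σ₀² = 45.2929 + 4·730.0804 = 2965.6145.
Posterior mean = (μ₀/σ₀² + n·x̄/σ²)/(1/σ₀² + n/σ²) = (σ²·μ₀ + σ₀²·n·x̄)/(σ² + n·σ₀²) = (45.2929·38.55 + 730.0804·161.97)/2965.6145 = 119997.163683/2965.6145 = 40.4628.

40.4628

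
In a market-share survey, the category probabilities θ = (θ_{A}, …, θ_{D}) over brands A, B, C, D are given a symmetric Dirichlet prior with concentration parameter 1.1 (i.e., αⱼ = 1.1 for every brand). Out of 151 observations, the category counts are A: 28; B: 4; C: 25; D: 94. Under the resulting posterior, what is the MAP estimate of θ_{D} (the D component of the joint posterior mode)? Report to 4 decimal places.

The Dirichlet prior is conjugate to the Multinomial likelihood: each posterior αⱼ = prior αⱼ + observed count nⱼ.
Posterior concentration: (29.1, 5.1, 26.1, 95.1), total = 155.4.
Joint mode component: (α_{D}−1)/(Σα−K) = 94.1/151.4 = 0.6215.

0.6215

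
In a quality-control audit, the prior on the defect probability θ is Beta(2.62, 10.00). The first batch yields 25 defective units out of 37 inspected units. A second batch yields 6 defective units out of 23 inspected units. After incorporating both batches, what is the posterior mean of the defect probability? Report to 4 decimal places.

The Beta prior is conjugate to a Binomial/Bernoulli likelihood; the update adds successes to α and failures to β.
After batch 1: Beta(2.62+25, 10.00+12) = Beta(27.62, 22.00).
After batch 2: Beta(27.62+6, 22.00+17) = Beta(33.62, 39.00).
Posterior mean = α/(α+β) = 33.62/72.62 = 0.4630.

0.4630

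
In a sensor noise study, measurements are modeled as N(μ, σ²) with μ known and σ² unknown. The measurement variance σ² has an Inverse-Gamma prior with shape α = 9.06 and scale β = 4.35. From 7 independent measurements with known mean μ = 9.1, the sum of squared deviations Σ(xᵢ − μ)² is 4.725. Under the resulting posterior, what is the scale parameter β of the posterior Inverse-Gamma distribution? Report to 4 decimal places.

With known mean μ and an Inverse-Gamma(α, β) prior on σ², the Normal likelihood is conjugate: posterior is Inv-Gamma(α + n/2, β + Σ(xᵢ−μ)²/2).
Posterior: Inv-Gamma(9.06 + 7/2, 4.35 + 4.725/2) = Inv-Gamma(12.56, 6.7125).
Posterior β = 6.7125.

6.7125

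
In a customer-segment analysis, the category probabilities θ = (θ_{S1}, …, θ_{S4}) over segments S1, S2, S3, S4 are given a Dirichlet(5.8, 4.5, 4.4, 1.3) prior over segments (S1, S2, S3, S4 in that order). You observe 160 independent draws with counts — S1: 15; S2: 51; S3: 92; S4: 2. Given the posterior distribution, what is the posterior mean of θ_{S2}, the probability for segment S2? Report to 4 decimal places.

0.3153

The Dirichlet prior is conjugate to the Multinomial likelihood: each posterior αⱼ = prior αⱼ + observed count nⱼ.
Posterior concentration: (20.8, 55.5, 96.4, 3.3), total = 176.0.
E[θ_{S2}|data] = α_{S2}/Σα = 55.5/176.0 = 0.3153.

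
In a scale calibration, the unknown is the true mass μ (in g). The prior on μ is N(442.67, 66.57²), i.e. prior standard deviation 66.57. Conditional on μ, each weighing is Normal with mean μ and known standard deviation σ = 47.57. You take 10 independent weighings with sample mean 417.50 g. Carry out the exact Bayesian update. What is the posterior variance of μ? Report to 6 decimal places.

For Normal data with known variance σ², a Normal(μ₀, σ₀²) prior on μ is conjugate. Posterior precision = 1/σ₀² + n/σ²; posterior mean is the precision-weighted average of μ₀ and x̄.
σ₀² = 66.57² = 4431.5649, σ² = 47.57² = 2262.9049; σ² + n·σ₀² = 2262.9049 + 10·4431.5649 = 46578.5539.
Posterior precision = 1/σ₀² + n/σ² = 1/4431.5649 + 10/2262.9049 = (σ² + n·σ₀²)/(σ₀²σ²) = 46578.5539/(4431.5649·2262.9049); posterior variance σₙ² = σ₀²σ²/(σ² + n·σ₀²) = 4431.5649·2262.9049/46578.5539 = 215.296721.

215.296721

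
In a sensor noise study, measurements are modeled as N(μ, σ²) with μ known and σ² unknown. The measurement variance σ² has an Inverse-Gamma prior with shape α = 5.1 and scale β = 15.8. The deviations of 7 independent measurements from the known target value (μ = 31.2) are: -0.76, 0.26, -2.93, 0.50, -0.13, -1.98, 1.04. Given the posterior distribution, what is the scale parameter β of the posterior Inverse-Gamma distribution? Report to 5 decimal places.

With known mean μ and an Inverse-Gamma(α, β) prior on σ², the Normal likelihood is conjugate: posterior is Inv-Gamma(α + n/2, β + Σ(xᵢ−μ)²/2).
Σ(xᵢ−μ)² = (-0.76)² + (0.26)² + (-2.93)² + (0.50)² + (-0.13)² + (-1.98)² + (1.04)² = 14.4990.
Posterior: Inv-Gamma(5.1 + 7/2, 15.8 + 14.4990/2) = Inv-Gamma(8.60, 23.04950).
Posterior β = 23.04950.

23.04950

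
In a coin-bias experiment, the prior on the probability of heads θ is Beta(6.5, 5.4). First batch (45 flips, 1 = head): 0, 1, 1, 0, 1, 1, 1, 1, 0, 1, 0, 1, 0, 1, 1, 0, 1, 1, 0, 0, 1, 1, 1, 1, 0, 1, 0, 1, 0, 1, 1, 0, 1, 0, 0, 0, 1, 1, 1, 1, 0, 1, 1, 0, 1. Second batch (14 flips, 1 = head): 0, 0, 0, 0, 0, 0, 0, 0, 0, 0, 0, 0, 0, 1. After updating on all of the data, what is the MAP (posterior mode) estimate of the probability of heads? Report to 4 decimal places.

0.5007

The Beta prior is conjugate to a Binomial/Bernoulli likelihood; the update adds successes to α and failures to β.
After batch 1: Beta(6.5+28, 5.4+17) = Beta(34.5, 22.4).
After batch 2: Beta(34.5+1, 22.4+13) = Beta(35.5, 35.4).
Mode of Beta(a,b) for a,b>1 is (a−1)/(a+b−2) = 34.5/68.9 = 0.5007.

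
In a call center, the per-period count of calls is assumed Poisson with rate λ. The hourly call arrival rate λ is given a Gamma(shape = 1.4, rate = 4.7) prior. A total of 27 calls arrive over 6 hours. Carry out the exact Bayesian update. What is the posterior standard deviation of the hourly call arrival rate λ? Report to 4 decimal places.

With a Gamma(shape α, rate β) prior, the Poisson likelihood is conjugate: the posterior is Gamma(α + ΣXᵢ, β + n).
Posterior: Gamma(α+S, β+n) = Gamma(1.4+27, 4.7+6) = Gamma(28.4, 10.7).
SD = √α/β = √28.4/10.7 = 0.4981.

0.4981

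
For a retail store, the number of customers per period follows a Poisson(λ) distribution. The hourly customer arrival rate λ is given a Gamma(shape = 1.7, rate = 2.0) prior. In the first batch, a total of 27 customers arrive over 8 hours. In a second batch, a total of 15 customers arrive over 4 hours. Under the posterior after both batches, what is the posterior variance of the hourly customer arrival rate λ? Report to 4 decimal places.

With a Gamma(shape α, rate β) prior, the Poisson likelihood is conjugate: the posterior is Gamma(α + ΣXᵢ, β + n).
After batch 1: Gamma(α+S, β+n) = Gamma(1.7+27, 2.0+8) = Gamma(28.7, 10.0).
After batch 2: Gamma(α+S, β+n) = Gamma(28.7+15, 10.0+4) = Gamma(43.7, 14.0).
Var = α/β² = 43.7/14.0² = 0.2230.

0.2230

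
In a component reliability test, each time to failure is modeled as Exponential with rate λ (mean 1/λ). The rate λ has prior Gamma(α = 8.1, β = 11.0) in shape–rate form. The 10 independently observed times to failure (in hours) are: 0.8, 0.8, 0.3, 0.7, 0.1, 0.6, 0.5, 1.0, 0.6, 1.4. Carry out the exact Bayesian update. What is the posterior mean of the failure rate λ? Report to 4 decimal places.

With a Gamma(shape α, rate β) prior on the exponential rate λ, the posterior after n observations with total T = Σxᵢ is Gamma(α+n, β+T).
Sum of observations T = 6.8 hours; n = 10.
Posterior: Gamma(8.1+10, 11.0+6.8) = Gamma(18.1, 17.8).
Posterior mean of λ = α/β = 18.1/17.8 = 1.0169.

1.0169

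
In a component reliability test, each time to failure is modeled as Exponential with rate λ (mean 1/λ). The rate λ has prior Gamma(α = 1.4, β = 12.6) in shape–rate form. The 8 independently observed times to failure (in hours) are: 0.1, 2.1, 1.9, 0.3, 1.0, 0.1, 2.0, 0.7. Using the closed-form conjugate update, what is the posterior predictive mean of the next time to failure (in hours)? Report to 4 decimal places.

With a Gamma(shape α, rate β) prior on the exponential rate λ, the posterior after n observations with total T = Σxᵢ is Gamma(α+n, β+T).
Sum of observations T = 8.2 hours; n = 8.
Posterior: Gamma(1.4+8, 12.6+8.2) = Gamma(9.4, 20.8).
The predictive distribution for the next observation is Lomax; its mean is β/(α−1) = 20.8/8.4 = 2.4762.

2.4762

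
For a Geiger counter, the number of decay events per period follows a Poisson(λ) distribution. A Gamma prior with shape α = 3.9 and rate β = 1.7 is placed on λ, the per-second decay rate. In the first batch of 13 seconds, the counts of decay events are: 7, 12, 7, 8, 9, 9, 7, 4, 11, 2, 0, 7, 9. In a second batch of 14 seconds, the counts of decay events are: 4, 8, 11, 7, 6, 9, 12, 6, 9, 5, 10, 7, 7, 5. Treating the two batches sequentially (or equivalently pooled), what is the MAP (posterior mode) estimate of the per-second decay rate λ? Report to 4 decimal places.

With a Gamma(shape α, rate β) prior, the Poisson likelihood is conjugate: the posterior is Gamma(α + ΣXᵢ, β + n).
Batch 1: sum of counts S = 92 over n = 13 seconds.
After batch 1: Gamma(α+S, β+n) = Gamma(3.9+92, 1.7+13) = Gamma(95.9, 14.7).
Batch 2: sum of counts S = 106 over n = 14 seconds.
After batch 2: Gamma(α+S, β+n) = Gamma(95.9+106, 14.7+14) = Gamma(201.9, 28.7).
Mode of Gamma(α,β) for α≥1 is (α−1)/β = 200.9/28.7 = 7.0000.

7.0000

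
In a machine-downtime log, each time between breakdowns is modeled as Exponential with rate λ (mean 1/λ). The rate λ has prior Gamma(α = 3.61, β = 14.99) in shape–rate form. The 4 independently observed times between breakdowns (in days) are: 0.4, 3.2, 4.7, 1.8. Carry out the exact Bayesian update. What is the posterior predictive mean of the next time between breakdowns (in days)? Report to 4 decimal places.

3.7958

With a Gamma(shape α, rate β) prior on the exponential rate λ, the posterior after n observations with total T = Σxᵢ is Gamma(α+n, β+T).
Sum of observations T = 10.1 days; n = 4.
Posterior: Gamma(3.61+4, 14.99+10.1) = Gamma(7.61, 25.09).
The predictive distribution for the next observation is Lomax; its mean is β/(α−1) = 25.09/6.61 = 3.7958.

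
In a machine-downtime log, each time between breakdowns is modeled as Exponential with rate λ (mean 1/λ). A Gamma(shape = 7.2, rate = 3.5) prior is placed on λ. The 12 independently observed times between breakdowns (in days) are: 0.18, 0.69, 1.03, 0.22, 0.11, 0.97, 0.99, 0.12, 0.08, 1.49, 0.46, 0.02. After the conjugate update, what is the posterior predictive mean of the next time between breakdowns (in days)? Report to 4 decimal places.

With a Gamma(shape α, rate β) prior on the exponential rate λ, the posterior after n observations with total T = Σxᵢ is Gamma(α+n, β+T).
Sum of observations T = 6.36 days; n = 12.
Posterior: Gamma(7.2+12, 3.5+6.36) = Gamma(19.2, 9.86).
The predictive distribution for the next observation is Lomax; its mean is β/(α−1) = 9.86/18.2 = 0.5418.

0.5418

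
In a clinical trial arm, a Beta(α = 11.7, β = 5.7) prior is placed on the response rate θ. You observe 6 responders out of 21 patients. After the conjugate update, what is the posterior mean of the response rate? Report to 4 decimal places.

The Beta prior is conjugate to a Binomial/Bernoulli likelihood; the update adds successes to α and failures to β.
Posterior: Beta(α+k, β+n−k) = Beta(11.7+6, 5.7+15) = Beta(17.7, 20.7).
Posterior mean = α/(α+β) = 17.7/38.4 = 0.4609.

0.4609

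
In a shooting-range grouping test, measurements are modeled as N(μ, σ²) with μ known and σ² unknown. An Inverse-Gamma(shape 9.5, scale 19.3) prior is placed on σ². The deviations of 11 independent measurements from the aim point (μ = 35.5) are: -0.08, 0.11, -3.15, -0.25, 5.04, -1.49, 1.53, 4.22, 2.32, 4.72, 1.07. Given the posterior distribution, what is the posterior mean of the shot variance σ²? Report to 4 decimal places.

With known mean μ and an Inverse-Gamma(α, β) prior on σ², the Normal likelihood is conjugate: posterior is Inv-Gamma(α + n/2, β + Σ(xᵢ−μ)²/2).
Σ(xᵢ−μ)² = (-0.08)² + (0.11)² + (-3.15)² + (-0.25)² + (5.04)² + (-1.49)² + (1.53)² + (4.22)² + (2.32)² + (4.72)² + (1.07)² = 86.5802.
Posterior: Inv-Gamma(9.5 + 11/2, 19.3 + 86.5802/2) = Inv-Gamma(15.00, 62.59010).
E[σ²|data] = β/(α−1) = 62.59010/14.00 = 4.4707.

4.4707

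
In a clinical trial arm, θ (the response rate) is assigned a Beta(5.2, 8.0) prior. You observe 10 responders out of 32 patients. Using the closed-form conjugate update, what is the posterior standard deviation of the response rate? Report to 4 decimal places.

0.0695

The Beta prior is conjugate to a Binomial/Bernoulli likelihood; the update adds successes to α and failures to β.
Posterior: Beta(α+k, β+n−k) = Beta(5.2+10, 8.0+22) = Beta(15.2, 30.0).
Var = αβ/((α+β)²(α+β+1)) = 15.2·30.0/(45.2²·46.2) = 0.00483110; SD = √0.00483110 = 0.0695.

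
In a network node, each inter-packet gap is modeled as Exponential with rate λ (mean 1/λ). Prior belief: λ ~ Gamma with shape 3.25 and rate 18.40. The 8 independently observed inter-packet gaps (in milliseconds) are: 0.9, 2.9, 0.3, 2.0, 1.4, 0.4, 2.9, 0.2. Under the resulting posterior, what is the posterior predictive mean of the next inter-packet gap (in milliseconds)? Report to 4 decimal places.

With a Gamma(shape α, rate β) prior on the exponential rate λ, the posterior after n observations with total T = Σxᵢ is Gamma(α+n, β+T).
Sum of observations T = 11.0 milliseconds; n = 8.
Posterior: Gamma(3.25+8, 18.40+11.0) = Gamma(11.25, 29.40).
The predictive distribution for the next observation is Lomax; its mean is β/(α−1) = 29.40/10.25 = 2.8683.

2.8683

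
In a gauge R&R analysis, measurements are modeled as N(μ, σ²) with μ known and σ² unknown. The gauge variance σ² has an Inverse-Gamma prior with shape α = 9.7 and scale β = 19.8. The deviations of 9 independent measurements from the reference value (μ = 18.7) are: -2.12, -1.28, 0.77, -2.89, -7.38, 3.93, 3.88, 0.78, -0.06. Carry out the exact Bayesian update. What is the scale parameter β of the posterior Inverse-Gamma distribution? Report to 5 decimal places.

70.12675

With known mean μ and an Inverse-Gamma(α, β) prior on σ², the Normal likelihood is conjugate: posterior is Inv-Gamma(α + n/2, β + Σ(xᵢ−μ)²/2).
Σ(xᵢ−μ)² = (-2.12)² + (-1.28)² + (0.77)² + (-2.89)² + (-7.38)² + (3.93)² + (3.88)² + (0.78)² + (-0.06)² = 100.6535.
Posterior: Inv-Gamma(9.7 + 9/2, 19.8 + 100.6535/2) = Inv-Gamma(14.20, 70.12675).
Posterior β = 70.12675.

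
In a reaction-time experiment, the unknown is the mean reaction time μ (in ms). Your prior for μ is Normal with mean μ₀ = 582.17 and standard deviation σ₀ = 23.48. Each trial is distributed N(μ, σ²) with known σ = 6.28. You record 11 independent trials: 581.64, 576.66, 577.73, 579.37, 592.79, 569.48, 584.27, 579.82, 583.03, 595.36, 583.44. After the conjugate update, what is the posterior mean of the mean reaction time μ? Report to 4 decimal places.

For Normal data with known variance σ², a Normal(μ₀, σ₀²) prior on μ is conjugate. Posterior precision = 1/σ₀² + n/σ²; posterior mean is the precision-weighted average of μ₀ and x̄.
Σxᵢ = 581.64 + 576.66 + 577.73 + 579.37 + 592.79 + 569.48 + 584.27 + 579.82 + 583.03 + 595.36 + 583.44 = 6403.59, so n·x̄ = 6403.59.
σ₀² = 23.48² = 551.3104, σ² = 6.28² = 39.4384; σ² + n·σ₀² = 39.4384 + 11·551.3104 = 6103.8528.
Posterior mean = (μ₀/σ₀² + n·x̄/σ²)/(1/σ₀² + n/σ²) = (σ²·μ₀ + σ₀²·n·x̄)/(σ² + n·σ₀²) = (39.4384·582.17 + 551.3104·6403.59)/6103.8528 = 3553325.617664/6103.8528 = 582.1447.

582.1447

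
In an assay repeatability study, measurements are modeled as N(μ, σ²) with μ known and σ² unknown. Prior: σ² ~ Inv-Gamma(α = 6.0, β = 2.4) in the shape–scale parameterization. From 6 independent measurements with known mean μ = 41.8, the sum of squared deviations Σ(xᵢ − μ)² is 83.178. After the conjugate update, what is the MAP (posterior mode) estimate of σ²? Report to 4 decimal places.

4.3989

With known mean μ and an Inverse-Gamma(α, β) prior on σ², the Normal likelihood is conjugate: posterior is Inv-Gamma(α + n/2, β + Σ(xᵢ−μ)²/2).
Posterior: Inv-Gamma(6.0 + 6/2, 2.4 + 83.178/2) = Inv-Gamma(9.00, 43.9890).
Mode = β/(α+1) = 43.9890/10.00 = 4.3989.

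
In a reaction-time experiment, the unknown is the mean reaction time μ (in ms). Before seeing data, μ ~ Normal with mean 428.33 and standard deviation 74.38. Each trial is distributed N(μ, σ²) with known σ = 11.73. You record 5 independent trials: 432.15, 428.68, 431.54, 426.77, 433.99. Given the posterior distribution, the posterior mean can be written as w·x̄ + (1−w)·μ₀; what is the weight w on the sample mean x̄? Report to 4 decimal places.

For Normal data with known variance σ², a Normal(μ₀, σ₀²) prior on μ is conjugate. Posterior precision = 1/σ₀² + n/σ²; posterior mean is the precision-weighted average of μ₀ and x̄.
σ₀² = 74.38² = 5532.3844, σ² = 11.73² = 137.5929. Prior precision 1/σ₀² = 1/5532.3844; data precision n/σ² = 5/137.5929.
w = (n/σ²)/(1/σ₀² + n/σ²) = n·σ₀²/(σ² + n·σ₀²) = 5·5532.3844/(137.5929 + 5·5532.3844) = 27661.922/27799.5149 = 0.9951.

0.9951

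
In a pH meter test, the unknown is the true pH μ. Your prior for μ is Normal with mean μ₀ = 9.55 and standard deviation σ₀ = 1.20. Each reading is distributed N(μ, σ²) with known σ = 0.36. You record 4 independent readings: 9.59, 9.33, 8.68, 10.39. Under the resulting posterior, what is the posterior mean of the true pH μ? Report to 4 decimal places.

For Normal data with known variance σ², a Normal(μ₀, σ₀²) prior on μ is conjugate. Posterior precision = 1/σ₀² + n/σ²; posterior mean is the precision-weighted average of μ₀ and x̄.
Σxᵢ = 9.59 + 9.33 + 8.68 + 10.39 = 37.99, so n·x̄ = 37.99.
σ₀² = 1.20² = 1.44, σ² = 0.36² = 0.1296; σ² + n·σ₀² = 0.1296 + 4·1.44 = 5.8896.
Posterior mean = (μ₀/σ₀² + n·x̄/σ²)/(1/σ₀² + n/σ²) = (σ²·μ₀ + σ₀²·n·x̄)/(σ² + n·σ₀²) = (0.1296·9.55 + 1.44·37.99)/5.8896 = 55.94328/5.8896 = 9.4987.

9.4987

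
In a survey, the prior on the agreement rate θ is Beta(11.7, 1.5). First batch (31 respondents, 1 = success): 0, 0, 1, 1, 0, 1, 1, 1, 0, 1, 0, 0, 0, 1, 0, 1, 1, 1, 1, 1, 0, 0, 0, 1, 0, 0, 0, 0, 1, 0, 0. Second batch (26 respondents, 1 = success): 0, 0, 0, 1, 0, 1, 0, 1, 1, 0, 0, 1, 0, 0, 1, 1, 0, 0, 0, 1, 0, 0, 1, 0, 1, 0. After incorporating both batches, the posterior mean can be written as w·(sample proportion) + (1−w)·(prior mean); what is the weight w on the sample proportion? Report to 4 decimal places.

0.8120

The Beta prior is conjugate to a Binomial/Bernoulli likelihood; the update adds successes to α and failures to β.
Total number of respondents: n = 31 + 26 = 57.
Posterior mean = (α₀+k)/(α₀+β₀+n) = [n/(α₀+β₀+n)]·(k/n) + [(α₀+β₀)/(α₀+β₀+n)]·α₀/(α₀+β₀), so only n and the prior enter the weight.
The weight on the data is w = n/(α₀+β₀+n) = 57/(11.7+1.5+57) = 57/70.2 = 0.8120.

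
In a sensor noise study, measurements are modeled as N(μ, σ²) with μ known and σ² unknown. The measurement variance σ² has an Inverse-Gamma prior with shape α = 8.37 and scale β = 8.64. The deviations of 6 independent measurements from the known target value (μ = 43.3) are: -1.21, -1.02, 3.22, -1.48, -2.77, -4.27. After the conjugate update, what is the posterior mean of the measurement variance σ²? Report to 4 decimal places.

With known mean μ and an Inverse-Gamma(α, β) prior on σ², the Normal likelihood is conjugate: posterior is Inv-Gamma(α + n/2, β + Σ(xᵢ−μ)²/2).
Σ(xᵢ−μ)² = (-1.21)² + (-1.02)² + (3.22)² + (-1.48)² + (-2.77)² + (-4.27)² = 40.9691.
Posterior: Inv-Gamma(8.37 + 6/2, 8.64 + 40.9691/2) = Inv-Gamma(11.37, 29.12455).
E[σ²|data] = β/(α−1) = 29.12455/10.37 = 2.8085.

2.8085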